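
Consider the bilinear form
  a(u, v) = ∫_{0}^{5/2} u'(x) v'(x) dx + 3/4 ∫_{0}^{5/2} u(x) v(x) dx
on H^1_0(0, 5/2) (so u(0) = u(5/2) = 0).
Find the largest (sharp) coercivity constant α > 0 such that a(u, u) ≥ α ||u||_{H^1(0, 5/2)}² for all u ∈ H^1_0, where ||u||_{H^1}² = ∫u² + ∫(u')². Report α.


α = (75 + 16*π^2)/(4*(25 + 4*π^2))

Coercivity of a(·,·) on H^1_0(0, 5/2) means a(u, u) ≥ α ||u||_{H^1}² for every u ∈ H^1_0.
The interval has length L = 5/2, and Poincaré/coercivity depend only on L. Here a(u, u) = ∫(u')² + (3/4)·∫u².
Here 0 < c = 3/4 < 1. The condition a(u,u) ≥ α||u||_{H^1}² reads (1−α)∫(u')² ≥ (α−c)∫u². Any admissible α is ≤ 1 (rapidly oscillating u have ∫u²/∫(u')² → 0), and α = 1 would force 0 ≥ (1−c)∫u², impossible since c < 1; so 1−α > 0. By the sharp Poincaré inequality on H^1_0 of an interval of length L, ∫(u')² ≥ (π/L)²∫u² with equality for the first sine mode sin(π(x−x₀)/L) (x₀ the left endpoint), so the inequality holds for all u iff (1−α)(π/L)² ≥ α − c, i.e. α ≤ ((π/L)² + c)/((π/L)² + 1) = (1 + c(L/π)²)/(1 + (L/π)²). With (π/L)² = 4*π^2/25 and c = 3/4, the largest admissible constant is α = ((π/L)² + c)/((π/L)² + 1).
Simplifying, α = (75 + 16*π^2)/(4*(25 + 4*π^2)).


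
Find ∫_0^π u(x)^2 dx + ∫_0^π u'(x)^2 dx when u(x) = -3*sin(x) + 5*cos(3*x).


||u||_{H^1(0,π)}^2 = 134*π

u'(x) = -15*sin(3*x) - 3*cos(x).
Expand u² and (u')² and integrate term by term on (0, π), using: for integers n ≥ 1, ∫_0^π sin²(nx) dx = ∫_0^π cos²(nx) dx = π/2; for n ≠ n', ∫_0^π sin(nx)sin(n'x) dx = ∫_0^π cos(nx)cos(n'x) dx = 0; and by product-to-sum, ∫_0^π sin(nx)cos(n'x) dx = ½∫_0^π [sin((n+n')x) + sin((n−n')x)] dx, which is 0 when n+n' is even and 2n/(n²−n'²) when n+n' is odd (it need not vanish on (0, π)).
  u² squared terms: (-3)²·∫sin(x)² dx = 9·π/2 = 9*π/2;  (5)²·∫cos(3x)² dx = 25·π/2 = 25*π/2.
  u² cross terms: 2·(-3)·(5)·∫sin(x)·cos(3x) dx = -30·(0) = 0.
  So ∫_0^π u² dx = 9*π/2 + 25*π/2 + 0 = 17*π.
  (u')² squared terms: (-15)²·∫sin(3x)² dx = 225·π/2 = 225*π/2;  (-3)²·∫cos(x)² dx = 9·π/2 = 9*π/2.
  (u')² cross terms: 2·(-15)·(-3)·∫sin(3x)·cos(x) dx = 90·(0) = 0.
  So ∫_0^π (u')² dx = 225*π/2 + 9*π/2 + 0 = 117*π.
||u||_{H^1}^2 = (17*π) + (117*π) = 134*π.


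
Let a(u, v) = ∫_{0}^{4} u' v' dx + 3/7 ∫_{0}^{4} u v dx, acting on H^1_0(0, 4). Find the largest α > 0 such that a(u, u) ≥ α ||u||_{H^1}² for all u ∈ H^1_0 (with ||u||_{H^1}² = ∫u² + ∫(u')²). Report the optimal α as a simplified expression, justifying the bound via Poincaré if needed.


α = (48/7 + π^2)/(π^2 + 16)

Coercivity of a(·,·) on H^1_0(0, 4) means a(u, u) ≥ α ||u||_{H^1}² for every u ∈ H^1_0.
The interval has length L = 4, and Poincaré/coercivity depend only on L. Here a(u, u) = ∫(u')² + (3/7)·∫u².
Here 0 < c = 3/7 < 1. The condition a(u,u) ≥ α||u||_{H^1}² reads (1−α)∫(u')² ≥ (α−c)∫u². Any admissible α is ≤ 1 (rapidly oscillating u have ∫u²/∫(u')² → 0), and α = 1 would force 0 ≥ (1−c)∫u², impossible since c < 1; so 1−α > 0. By the sharp Poincaré inequality on H^1_0 of an interval of length L, ∫(u')² ≥ (π/L)²∫u² with equality for the first sine mode sin(π(x−x₀)/L) (x₀ the left endpoint), so the inequality holds for all u iff (1−α)(π/L)² ≥ α − c, i.e. α ≤ ((π/L)² + c)/((π/L)² + 1) = (1 + c(L/π)²)/(1 + (L/π)²). With (π/L)² = π^2/16 and c = 3/7, the largest admissible constant is α = ((π/L)² + c)/((π/L)² + 1).
Simplifying, α = (48/7 + π^2)/(π^2 + 16).


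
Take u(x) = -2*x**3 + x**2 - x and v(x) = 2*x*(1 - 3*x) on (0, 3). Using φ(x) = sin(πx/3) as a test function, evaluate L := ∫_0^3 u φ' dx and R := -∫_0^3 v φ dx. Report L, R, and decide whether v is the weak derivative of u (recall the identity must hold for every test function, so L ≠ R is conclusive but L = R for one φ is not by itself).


LHS = -648/π^3 + 150/π, RHS = -648/π^3 + 144/π. No, v is not the weak derivative of u.

u(x) = -2*x**3 + x**2 - x, classical derivative u'(x) = -6*x**2 + 2*x - 1.
φ(x) = sin(πx/3), so φ'(x) = π*cos(π*x/3)/3.
Note φ(0) = φ(3) = 0, so the boundary term u·φ vanishes.
LHS = ∫_0^3 u(x) φ'(x) dx = ∫_0^3 (-2*π*x^3*cos(π*x/3)/3 + π*x^2*cos(π*x/3)/3 - π*x*cos(π*x/3)/3) dx. Term by term:
  ∫_0^3 -2*π*x^3*cos(π*x/3)/3 dx = -648/π^3 + 162/π;  ∫_0^3 -π*x*cos(π*x/3)/3 dx = 6/π;  ∫_0^3 π*x^2*cos(π*x/3)/3 dx = -18/π.
Sum: -648/π^3 + 162/π + 6/π − 18/π = -648/π^3 + 150/π.
So LHS = -648/π^3 + 150/π.
∫_0^3 v(x) φ(x) dx = ∫_0^3 (-6*x^2*sin(π*x/3) + 2*x*sin(π*x/3)) dx. Term by term:
  ∫_0^3 -6*x^2*sin(π*x/3) dx = -162/π + 648/π^3;  ∫_0^3 2*x*sin(π*x/3) dx = 18/π.
Sum: -162/π + 648/π^3 + 18/π = -144/π + 648/π^3.
So RHS = -∫_0^3 v(x) φ(x) dx = -648/π^3 + 144/π.
LHS − RHS = 6/π ≠ 0, so the identity fails.
(For a valid weak derivative the identity must hold for EVERY test function, in particular this one. The failure shows v is NOT the weak derivative of u.)
Correct weak derivative would be u'(x) = -6*x**2 + 2*x - 1.


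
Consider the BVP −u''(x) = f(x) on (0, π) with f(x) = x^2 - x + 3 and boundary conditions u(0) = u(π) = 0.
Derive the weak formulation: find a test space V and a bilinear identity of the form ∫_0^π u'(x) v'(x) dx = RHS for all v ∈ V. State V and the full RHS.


V = H^1_0(0, π) (so v(0) = v(π) = 0); weak form: ∫_0^π u'v' dx = ∫_0^π (x^2 - x + 3) v dx for all v ∈ V.

Multiply both sides by a test function v and integrate from 0 to π:
  ∫_0^π −u''(x) v(x) dx = ∫_0^π f(x) v(x) dx.
Integrate the LHS by parts once:
  ∫_0^π −u'' v dx = −[u'(x) v(x)]_0^π + ∫_0^π u'(x) v'(x) dx.
Thus ∫_0^π u'(x) v'(x) dx = ∫_0^π f(x) v(x) dx + [u'(x) v(x)]_0^π.
Choose V so that boundary terms are either known or forced to vanish.
u is Dirichlet: u(0) = u(π) = 0. Let V = H^1_0(0, π); then v(0) = v(π) = 0, and [u' v]_0^π = 0.
Weak formulation: find u (satisfying any essential BC) such that ∫_0^π u'(x) v'(x) dx = ∫_0^π f v dx for all v ∈ V.
Substituting f(x) = x^2 - x + 3, the right-hand side is ∫_0^π (x^2 - x + 3) v dx.


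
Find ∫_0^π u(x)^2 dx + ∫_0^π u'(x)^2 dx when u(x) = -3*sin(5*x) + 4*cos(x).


||u||_{H^1(0,π)}^2 = 133*π

u'(x) = -4*sin(x) - 15*cos(5*x).
Expand u² and (u')² and integrate term by term on (0, π), using: for integers n ≥ 1, ∫_0^π sin²(nx) dx = ∫_0^π cos²(nx) dx = π/2; for n ≠ n', ∫_0^π sin(nx)sin(n'x) dx = ∫_0^π cos(nx)cos(n'x) dx = 0; and by product-to-sum, ∫_0^π sin(nx)cos(n'x) dx = ½∫_0^π [sin((n+n')x) + sin((n−n')x)] dx, which is 0 when n+n' is even and 2n/(n²−n'²) when n+n' is odd (it need not vanish on (0, π)).
  u² squared terms: (-3)²·∫sin(5x)² dx = 9·π/2 = 9*π/2;  (4)²·∫cos(x)² dx = 16·π/2 = 8*π.
  u² cross terms: 2·(-3)·(4)·∫sin(5x)·cos(x) dx = -24·(0) = 0.
  So ∫_0^π u² dx = 9*π/2 + 8*π + 0 = 25*π/2.
  (u')² squared terms: (-15)²·∫cos(5x)² dx = 225·π/2 = 225*π/2;  (-4)²·∫sin(x)² dx = 16·π/2 = 8*π.
  (u')² cross terms: 2·(-15)·(-4)·∫cos(5x)·sin(x) dx = 120·(0) = 0.
  So ∫_0^π (u')² dx = 225*π/2 + 8*π + 0 = 241*π/2.
||u||_{H^1}^2 = (25*π/2) + (241*π/2) = 133*π.


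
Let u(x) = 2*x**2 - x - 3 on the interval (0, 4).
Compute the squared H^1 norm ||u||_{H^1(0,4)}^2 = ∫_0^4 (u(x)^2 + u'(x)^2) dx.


||u||_{H^1}^2 = 10408/15

The H^1 norm (squared) on an interval (0, L) is
  ||u||_{H^1}^2 = ∫_0^L u(x)^2 dx + ∫_0^L u'(x)^2 dx.
Compute u'(x) = 4*x - 1.
Then u(x)^2 = 4*x**4 - 4*x**3 - 11*x**2 + 6*x + 9 and u'(x)^2 = 16*x**2 - 8*x + 1.
Integrate each monomial from 0 to 4 using ∫_0^4 c·x^n dx = c·4^(n+1)/(n+1):
  ∫_0^4 u(x)^2 dx = ∫_0^4 (4*x^4 - 4*x^3 - 11*x^2 + 6*x + 9) dx. Term by term:
    ∫_0^4 4*x^4 dx = 4096/5;  ∫_0^4 -4*x^3 dx = -256;  ∫_0^4 -11*x^2 dx = -704/3;
    ∫_0^4 6*x dx = 48;  ∫_0^4 9 dx = 36.
  Sum: 4096/5 − 256 − 704/3 + 48 + 36 = 6188/15.
  ∫_0^4 u'(x)^2 dx = ∫_0^4 (16*x^2 - 8*x + 1) dx. Term by term:
    ∫_0^4 16*x^2 dx = 1024/3;  ∫_0^4 -8*x dx = -64;  ∫_0^4 1 dx = 4.
  Sum: 1024/3 − 64 + 4 = 844/3.
Adding: ||u||_{H^1}^2 = 6188/15 + 844/3 = 10408/15.


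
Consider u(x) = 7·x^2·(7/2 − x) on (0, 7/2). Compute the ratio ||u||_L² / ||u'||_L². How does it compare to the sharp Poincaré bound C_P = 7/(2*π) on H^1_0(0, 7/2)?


||u||_L² / ||u'||_L² = sqrt(14)/4 < C_P = 7/(2*π).

u(x) = 7·x^2·(7/2 − x), so u'(x) = 7*x*(7 - 3*x).
u(x) = 7·x^2·(7/2 − x) vanishes at x = 0 and x = 7/2, so u ∈ H^1_0(0, 7/2). Differentiate via the product rule and integrate the resulting polynomials term by term.
  ∫_0^7/2 u² dx = ∫_0^7/2 (49*x^6 - 343*x^5 + 2401*x^4/4) dx. Term by term:
    ∫_0^7/2 49*x^6 dx = 5764801/128;  ∫_0^7/2 -343*x^5 dx = -40353607/384;  ∫_0^7/2 2401*x^4/4 dx = 40353607/640.
  Sum: 5764801/128 − 40353607/384 + 40353607/640 = 5764801/1920.
  ∫_0^7/2 (u')² dx = ∫_0^7/2 (441*x^4 - 2058*x^3 + 2401*x^2) dx. Term by term:
    ∫_0^7/2 441*x^4 dx = 7411887/160;  ∫_0^7/2 -2058*x^3 dx = -2470629/32;  ∫_0^7/2 2401*x^2 dx = 823543/24.
  Sum: 7411887/160 − 2470629/32 + 823543/24 = 823543/240.
∫_0^7/2 u² dx = 5764801/1920, so ||u||_L² = 2401*sqrt(30)/240.
∫_0^7/2 (u')² dx = 823543/240, so ||u'||_L² = 343*sqrt(105)/60.
Ratio ||u||_L² / ||u'||_L² = sqrt(14)/4.
Sharp Poincaré constant on H^1_0(0, 7/2) is C_P = L/π = 7/(2*π), achieved by sin(2*π/7·x).
A polynomial bump cannot attain the sharp Poincaré constant (only the first sine eigenfunction does), so the ratio is strictly less than C_P, consistent with ||u||_L² ≤ C_P ||u'||_L².


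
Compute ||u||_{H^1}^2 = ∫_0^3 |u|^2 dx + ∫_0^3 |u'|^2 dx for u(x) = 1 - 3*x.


||u||_{H^1}^2 = 84

The H^1 norm (squared) on an interval (0, L) is
  ||u||_{H^1}^2 = ∫_0^L u(x)^2 dx + ∫_0^L u'(x)^2 dx.
Compute u'(x) = -3.
Then u(x)^2 = 9*x**2 - 6*x + 1 and u'(x)^2 = 9.
Integrate each monomial from 0 to 3 using ∫_0^3 c·x^n dx = c·3^(n+1)/(n+1):
  ∫_0^3 u(x)^2 dx = ∫_0^3 (9*x^2 - 6*x + 1) dx. Term by term:
    ∫_0^3 9*x^2 dx = 81;  ∫_0^3 -6*x dx = -27;  ∫_0^3 1 dx = 3.
  Sum: 81 − 27 + 3 = 57.
  ∫_0^3 u'(x)^2 dx = ∫_0^3 (9) dx. Term by term:
    ∫_0^3 9 dx = 27.
Adding: ||u||_{H^1}^2 = 57 + 27 = 84.


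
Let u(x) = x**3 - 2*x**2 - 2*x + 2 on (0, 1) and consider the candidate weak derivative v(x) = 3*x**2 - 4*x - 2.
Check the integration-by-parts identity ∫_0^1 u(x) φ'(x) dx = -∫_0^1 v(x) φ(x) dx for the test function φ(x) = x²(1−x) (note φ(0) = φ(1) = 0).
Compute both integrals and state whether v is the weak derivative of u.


LHS = 4/15, RHS = 4/15. Yes, v = u' weakly.

u(x) = x**3 - 2*x**2 - 2*x + 2, classical derivative u'(x) = 3*x**2 - 4*x - 2.
φ(x) = x²(1−x), so φ'(x) = x*(2 - 3*x).
Note φ(0) = φ(1) = 0, so the boundary term u·φ vanishes.
LHS = ∫_0^1 u(x) φ'(x) dx = ∫_0^1 (-3*x^5 + 8*x^4 + 2*x^3 - 10*x^2 + 4*x) dx. Term by term:
  ∫_0^1 -3*x^5 dx = -1/2;  ∫_0^1 8*x^4 dx = 8/5;  ∫_0^1 2*x^3 dx = 1/2;
  ∫_0^1 -10*x^2 dx = -10/3;  ∫_0^1 4*x dx = 2.
Sum: -1/2 + 8/5 + 1/2 − 10/3 + 2 = 4/15.
So LHS = 4/15.
∫_0^1 v(x) φ(x) dx = ∫_0^1 (-3*x^5 + 7*x^4 - 2*x^3 - 2*x^2) dx. Term by term:
  ∫_0^1 -3*x^5 dx = -1/2;  ∫_0^1 7*x^4 dx = 7/5;  ∫_0^1 -2*x^3 dx = -1/2;
  ∫_0^1 -2*x^2 dx = -2/3.
Sum: -1/2 + 7/5 − 1/2 − 2/3 = -4/15.
So RHS = -∫_0^1 v(x) φ(x) dx = 4/15.
LHS = RHS, so the identity holds for this test φ.
Moreover u is smooth here and v(x) = u'(x) = 3*x**2 - 4*x - 2 pointwise, so the identity holds for every test function. Hence v is the weak derivative of u.


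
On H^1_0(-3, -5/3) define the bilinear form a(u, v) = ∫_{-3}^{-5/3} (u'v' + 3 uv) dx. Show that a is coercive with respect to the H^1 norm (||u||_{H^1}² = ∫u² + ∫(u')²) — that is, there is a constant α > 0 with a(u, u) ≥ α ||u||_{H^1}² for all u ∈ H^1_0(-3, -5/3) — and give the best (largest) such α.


α = 1

Coercivity of a(·,·) on H^1_0(-3, -5/3) means a(u, u) ≥ α ||u||_{H^1}² for every u ∈ H^1_0.
The interval has length L = 4/3, and Poincaré/coercivity depend only on L. Here a(u, u) = ∫(u')² + (3)·∫u².
Here c = 3 ≥ 1, so a(u,u) = ∫(u')² + c∫u² ≥ ∫(u')² + ∫u² = ||u||_{H^1}², i.e. α = 1 works. No larger α is possible: a(u,u) ≥ α||u||_{H^1}² means (1−α)∫(u')² ≥ (α−c)∫u², and for the modes u_n = sin(nπ(x−x₀)/L) (x₀ the left endpoint) one has ∫u_n²/∫(u_n')² = (L/(nπ))² → 0, so a(u_n,u_n)/||u_n||_{H^1}² → 1. Hence the optimal constant is α = 1.
Therefore α = 1.


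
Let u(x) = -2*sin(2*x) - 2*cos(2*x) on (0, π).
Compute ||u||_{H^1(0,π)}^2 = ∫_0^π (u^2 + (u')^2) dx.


||u||_{H^1(0,π)}^2 = 20*π

u'(x) = 4*sin(2*x) - 4*cos(2*x).
Expand u² and (u')² and integrate term by term on (0, π), using: for integers n ≥ 1, ∫_0^π sin²(nx) dx = ∫_0^π cos²(nx) dx = π/2; for n ≠ n', ∫_0^π sin(nx)sin(n'x) dx = ∫_0^π cos(nx)cos(n'x) dx = 0; and by product-to-sum, ∫_0^π sin(nx)cos(n'x) dx = ½∫_0^π [sin((n+n')x) + sin((n−n')x)] dx, which is 0 when n+n' is even and 2n/(n²−n'²) when n+n' is odd (it need not vanish on (0, π)).
  u² squared terms: (-2)²·∫cos(2x)² dx = 4·π/2 = 2*π;  (-2)²·∫sin(2x)² dx = 4·π/2 = 2*π.
  u² cross terms: 2·(-2)·(-2)·∫cos(2x)·sin(2x) dx = 8·(0) = 0.
  So ∫_0^π u² dx = 2*π + 2*π + 0 = 4*π.
  (u')² squared terms: (-4)²·∫cos(2x)² dx = 16·π/2 = 8*π;  (4)²·∫sin(2x)² dx = 16·π/2 = 8*π.
  (u')² cross terms: 2·(-4)·(4)·∫cos(2x)·sin(2x) dx = -32·(0) = 0.
  So ∫_0^π (u')² dx = 8*π + 8*π + 0 = 16*π.
||u||_{H^1}^2 = (4*π) + (16*π) = 20*π.


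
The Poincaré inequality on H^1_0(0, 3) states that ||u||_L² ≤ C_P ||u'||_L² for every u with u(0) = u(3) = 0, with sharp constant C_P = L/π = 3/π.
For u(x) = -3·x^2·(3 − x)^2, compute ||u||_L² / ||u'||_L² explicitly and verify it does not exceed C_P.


||u||_L² / ||u'||_L² = sqrt(3)/2 < C_P = 3/π.

u(x) = -3·x^2·(3 − x)^2, so u'(x) = 6*x*(x*(3 - x) - (x - 3)^2).
u(x) = -3·x^2·(3 − x)^2 vanishes at x = 0 and x = 3, so u ∈ H^1_0(0, 3). Differentiate via the product rule and integrate the resulting polynomials term by term.
  ∫_0^3 u² dx = ∫_0^3 (9*x^8 - 108*x^7 + 486*x^6 - 972*x^5 + 729*x^4) dx. Term by term:
    ∫_0^3 9*x^8 dx = 19683;  ∫_0^3 -108*x^7 dx = -177147/2;  ∫_0^3 486*x^6 dx = 1062882/7;
    ∫_0^3 -972*x^5 dx = -118098;  ∫_0^3 729*x^4 dx = 177147/5.
  Sum: 19683 − 177147/2 + 1062882/7 − 118098 + 177147/5 = 19683/70.
  ∫_0^3 (u')² dx = ∫_0^3 (144*x^6 - 1296*x^5 + 4212*x^4 - 5832*x^3 + 2916*x^2) dx. Term by term:
    ∫_0^3 144*x^6 dx = 314928/7;  ∫_0^3 -1296*x^5 dx = -157464;  ∫_0^3 4212*x^4 dx = 1023516/5;
    ∫_0^3 -5832*x^3 dx = -118098;  ∫_0^3 2916*x^2 dx = 26244.
  Sum: 314928/7 − 157464 + 1023516/5 − 118098 + 26244 = 13122/35.
∫_0^3 u² dx = 19683/70, so ||u||_L² = 81*sqrt(210)/70.
∫_0^3 (u')² dx = 13122/35, so ||u'||_L² = 81*sqrt(70)/35.
Ratio ||u||_L² / ||u'||_L² = sqrt(3)/2.
Sharp Poincaré constant on H^1_0(0, 3) is C_P = L/π = 3/π, achieved by sin(π/3·x).
A polynomial bump cannot attain the sharp Poincaré constant (only the first sine eigenfunction does), so the ratio is strictly less than C_P, consistent with ||u||_L² ≤ C_P ||u'||_L².


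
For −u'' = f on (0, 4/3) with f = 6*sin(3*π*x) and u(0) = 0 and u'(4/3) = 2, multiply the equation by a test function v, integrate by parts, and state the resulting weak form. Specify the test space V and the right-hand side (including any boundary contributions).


V = {v ∈ H^1(0, 4/3) : v(0) = 0} (test functions vanish at x = 0 where u is specified); weak form: ∫_0^4/3 u'v' dx = ∫_0^4/3 (6*sin(3*π*x)) v dx + 2·v(4/3) for all v ∈ V.

Multiply both sides by a test function v and integrate from 0 to 4/3:
  ∫_0^4/3 −u''(x) v(x) dx = ∫_0^4/3 f(x) v(x) dx.
Integrate the LHS by parts once:
  ∫_0^4/3 −u'' v dx = −[u'(x) v(x)]_0^4/3 + ∫_0^4/3 u'(x) v'(x) dx.
Thus ∫_0^4/3 u'(x) v'(x) dx = ∫_0^4/3 f(x) v(x) dx + [u'(x) v(x)]_0^4/3.
Choose V so that boundary terms are either known or forced to vanish.
Mixed BC: u(0) = 0 (Dirichlet) and u'(4/3) = 2 (Neumann). Define V = {v ∈ H^1(0, 4/3) : v(0) = 0}. Then [u' v]_0^4/3 = u'(4/3)·v(4/3) − u'(0)·0 = 2·v(4/3).
Weak formulation: find u (satisfying any essential BC) such that ∫_0^4/3 u'(x) v'(x) dx = ∫_0^4/3 f v dx + 2·v(4/3) for all v ∈ V (Dirichlet at 0 absorbed into V; Neumann datum at x = 4/3 contributes the boundary term).
Substituting f(x) = 6*sin(3*π*x), the right-hand side is ∫_0^4/3 (6*sin(3*π*x)) v dx + 2·v(4/3).


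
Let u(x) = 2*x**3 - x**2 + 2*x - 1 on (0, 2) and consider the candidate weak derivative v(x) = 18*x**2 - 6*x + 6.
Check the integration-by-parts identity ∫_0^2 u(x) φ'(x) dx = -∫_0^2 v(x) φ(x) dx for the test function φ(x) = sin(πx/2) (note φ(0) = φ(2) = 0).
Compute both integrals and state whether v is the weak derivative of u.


LHS = -48/π + 192/π^3, RHS = -144/π + 576/π^3. No, v is not the weak derivative of u.

u(x) = 2*x**3 - x**2 + 2*x - 1, classical derivative u'(x) = 6*x**2 - 2*x + 2.
φ(x) = sin(πx/2), so φ'(x) = π*cos(π*x/2)/2.
Note φ(0) = φ(2) = 0, so the boundary term u·φ vanishes.
LHS = ∫_0^2 u(x) φ'(x) dx = ∫_0^2 (π*x^3*cos(π*x/2) - π*x^2*cos(π*x/2)/2 + π*x*cos(π*x/2) - π*cos(π*x/2)/2) dx. Term by term:
  ∫_0^2 -π*cos(π*x/2)/2 dx = 0;  ∫_0^2 π*x*cos(π*x/2) dx = -8/π;  ∫_0^2 π*x^3*cos(π*x/2) dx = -48/π + 192/π^3;
  ∫_0^2 -π*x^2*cos(π*x/2)/2 dx = 8/π.
Sum: 0 − 8/π + -48/π + 192/π^3 + 8/π = -48/π + 192/π^3.
So LHS = -48/π + 192/π^3.
∫_0^2 v(x) φ(x) dx = ∫_0^2 (18*x^2*sin(π*x/2) - 6*x*sin(π*x/2) + 6*sin(π*x/2)) dx. Term by term:
  ∫_0^2 6*sin(π*x/2) dx = 24/π;  ∫_0^2 -6*x*sin(π*x/2) dx = -24/π;  ∫_0^2 18*x^2*sin(π*x/2) dx = -576/π^3 + 144/π.
Sum: 24/π − 24/π + -576/π^3 + 144/π = -576/π^3 + 144/π.
So RHS = -∫_0^2 v(x) φ(x) dx = -144/π + 576/π^3.
LHS − RHS = -384/π^3 + 96/π ≠ 0, so the identity fails.
(For a valid weak derivative the identity must hold for EVERY test function, in particular this one. The failure shows v is NOT the weak derivative of u.)
Correct weak derivative would be u'(x) = 6*x**2 - 2*x + 2.


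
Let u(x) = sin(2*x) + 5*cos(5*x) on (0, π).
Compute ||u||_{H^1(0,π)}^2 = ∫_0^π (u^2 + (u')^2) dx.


||u||_{H^1(0,π)}^2 = -1040/21 + 655*π/2

u'(x) = -25*sin(5*x) + 2*cos(2*x).
Expand u² and (u')² and integrate term by term on (0, π), using: for integers n ≥ 1, ∫_0^π sin²(nx) dx = ∫_0^π cos²(nx) dx = π/2; for n ≠ n', ∫_0^π sin(nx)sin(n'x) dx = ∫_0^π cos(nx)cos(n'x) dx = 0; and by product-to-sum, ∫_0^π sin(nx)cos(n'x) dx = ½∫_0^π [sin((n+n')x) + sin((n−n')x)] dx, which is 0 when n+n' is even and 2n/(n²−n'²) when n+n' is odd (it need not vanish on (0, π)).
  u² squared terms: (5)²·∫cos(5x)² dx = 25·π/2 = 25*π/2;  (1)²·∫sin(2x)² dx = 1·π/2 = π/2.
  u² cross terms: 2·(5)·(1)·∫cos(5x)·sin(2x) dx = 10·(-4/21) = -40/21.
  So ∫_0^π u² dx = 25*π/2 + π/2 − 40/21 = -40/21 + 13*π.
  (u')² squared terms: (-25)²·∫sin(5x)² dx = 625·π/2 = 625*π/2;  (2)²·∫cos(2x)² dx = 4·π/2 = 2*π.
  (u')² cross terms: 2·(-25)·(2)·∫sin(5x)·cos(2x) dx = -100·(10/21) = -1000/21.
  So ∫_0^π (u')² dx = 625*π/2 + 2*π − 1000/21 = -1000/21 + 629*π/2.
||u||_{H^1}^2 = (-40/21 + 13*π) + (-1000/21 + 629*π/2) = -1040/21 + 655*π/2.


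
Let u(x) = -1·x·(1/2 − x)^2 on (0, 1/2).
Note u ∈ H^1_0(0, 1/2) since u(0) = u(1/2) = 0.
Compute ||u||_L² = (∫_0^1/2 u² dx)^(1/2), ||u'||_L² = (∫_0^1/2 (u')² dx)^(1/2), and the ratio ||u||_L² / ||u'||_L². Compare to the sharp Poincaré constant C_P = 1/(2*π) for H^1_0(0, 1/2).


||u||_L² / ||u'||_L² = sqrt(14)/28 < C_P = 1/(2*π).

u(x) = -1·x·(1/2 − x)^2, so u'(x) = (1 - 6*x)*(2*x - 1)/4.
u(x) = -1·x·(1/2 − x)^2 vanishes at x = 0 and x = 1/2, so u ∈ H^1_0(0, 1/2). Differentiate via the product rule and integrate the resulting polynomials term by term.
  ∫_0^1/2 u² dx = ∫_0^1/2 (x^6 - 2*x^5 + 3*x^4/2 - x^3/2 + x^2/16) dx. Term by term:
    ∫_0^1/2 x^6 dx = 1/896;  ∫_0^1/2 -2*x^5 dx = -1/192;  ∫_0^1/2 3*x^4/2 dx = 3/320;
    ∫_0^1/2 -x^3/2 dx = -1/128;  ∫_0^1/2 x^2/16 dx = 1/384.
  Sum: 1/896 − 1/192 + 3/320 − 1/128 + 1/384 = 1/13440.
  ∫_0^1/2 (u')² dx = ∫_0^1/2 (9*x^4 - 12*x^3 + 11*x^2/2 - x + 1/16) dx. Term by term:
    ∫_0^1/2 9*x^4 dx = 9/160;  ∫_0^1/2 -12*x^3 dx = -3/16;  ∫_0^1/2 11*x^2/2 dx = 11/48;
    ∫_0^1/2 -x dx = -1/8;  ∫_0^1/2 1/16 dx = 1/32.
  Sum: 9/160 − 3/16 + 11/48 − 1/8 + 1/32 = 1/240.
∫_0^1/2 u² dx = 1/13440, so ||u||_L² = sqrt(210)/1680.
∫_0^1/2 (u')² dx = 1/240, so ||u'||_L² = sqrt(15)/60.
Ratio ||u||_L² / ||u'||_L² = sqrt(14)/28.
Sharp Poincaré constant on H^1_0(0, 1/2) is C_P = L/π = 1/(2*π), achieved by sin(2*π·x).
A polynomial bump cannot attain the sharp Poincaré constant (only the first sine eigenfunction does), so the ratio is strictly less than C_P, consistent with ||u||_L² ≤ C_P ||u'||_L².


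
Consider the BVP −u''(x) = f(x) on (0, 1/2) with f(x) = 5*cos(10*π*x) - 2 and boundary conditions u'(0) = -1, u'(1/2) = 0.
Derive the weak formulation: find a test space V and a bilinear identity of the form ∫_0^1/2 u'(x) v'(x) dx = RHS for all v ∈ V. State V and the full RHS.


V = H^1(0, 1/2) (v unrestricted at boundary; u is determined up to an additive constant); weak form: ∫_0^1/2 u'v' dx = ∫_0^1/2 (5*cos(10*π*x) - 2) v dx + v(0) for all v ∈ V.

Multiply both sides by a test function v and integrate from 0 to 1/2:
  ∫_0^1/2 −u''(x) v(x) dx = ∫_0^1/2 f(x) v(x) dx.
Integrate the LHS by parts once:
  ∫_0^1/2 −u'' v dx = −[u'(x) v(x)]_0^1/2 + ∫_0^1/2 u'(x) v'(x) dx.
Thus ∫_0^1/2 u'(x) v'(x) dx = ∫_0^1/2 f(x) v(x) dx + [u'(x) v(x)]_0^1/2.
Choose V so that boundary terms are either known or forced to vanish.
u has inhomogeneous Neumann u'(0) = -1, u'(1/2) = 0. [u' v]_0^1/2 = (0)·v(1/2) − (-1)·v(0) = v(0). Take V = H^1(0, 1/2); boundary term becomes part of RHS.
Weak formulation: find u (satisfying any essential BC) such that ∫_0^1/2 u'(x) v'(x) dx = ∫_0^1/2 f v dx + v(0) for all v ∈ V (Neumann data are natural BCs: they enter the RHS as boundary terms).
Substituting f(x) = 5*cos(10*π*x) - 2, the right-hand side is ∫_0^1/2 (5*cos(10*π*x) - 2) v dx + v(0).
Compatibility check (pure Neumann): taking v ≡ 1 ∈ V gives 0 = ∫_0^1/2 f dx + (0) − (-1), i.e. ∫_0^1/2 f dx must equal u'(0) − u'(1/2) = -1. Indeed ∫_0^1/2 (5*cos(10*π*x) - 2) dx = -1, so the data are compatible. The solution is then unique only up to an additive constant (fix it e.g. by requiring ∫_0^1/2 u dx = 0).


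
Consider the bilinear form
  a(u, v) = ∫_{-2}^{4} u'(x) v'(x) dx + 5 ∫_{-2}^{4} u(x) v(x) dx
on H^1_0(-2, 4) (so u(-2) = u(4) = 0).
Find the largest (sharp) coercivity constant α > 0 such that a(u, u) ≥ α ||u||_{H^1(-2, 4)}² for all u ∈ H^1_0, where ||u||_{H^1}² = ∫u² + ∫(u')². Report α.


α = 1

Coercivity of a(·,·) on H^1_0(-2, 4) means a(u, u) ≥ α ||u||_{H^1}² for every u ∈ H^1_0.
The interval has length L = 6, and Poincaré/coercivity depend only on L. Here a(u, u) = ∫(u')² + (5)·∫u².
Here c = 5 ≥ 1, so a(u,u) = ∫(u')² + c∫u² ≥ ∫(u')² + ∫u² = ||u||_{H^1}², i.e. α = 1 works. No larger α is possible: a(u,u) ≥ α||u||_{H^1}² means (1−α)∫(u')² ≥ (α−c)∫u², and for the modes u_n = sin(nπ(x−x₀)/L) (x₀ the left endpoint) one has ∫u_n²/∫(u_n')² = (L/(nπ))² → 0, so a(u_n,u_n)/||u_n||_{H^1}² → 1. Hence the optimal constant is α = 1.
Therefore α = 1.


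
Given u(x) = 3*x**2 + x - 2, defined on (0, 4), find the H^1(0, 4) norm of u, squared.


||u||_{H^1}^2 = 42668/15

The H^1 norm (squared) on an interval (0, L) is
  ||u||_{H^1}^2 = ∫_0^L u(x)^2 dx + ∫_0^L u'(x)^2 dx.
Compute u'(x) = 6*x + 1.
Then u(x)^2 = 9*x**4 + 6*x**3 - 11*x**2 - 4*x + 4 and u'(x)^2 = 36*x**2 + 12*x + 1.
Integrate each monomial from 0 to 4 using ∫_0^4 c·x^n dx = c·4^(n+1)/(n+1):
  ∫_0^4 u(x)^2 dx = ∫_0^4 (9*x^4 + 6*x^3 - 11*x^2 - 4*x + 4) dx. Term by term:
    ∫_0^4 9*x^4 dx = 9216/5;  ∫_0^4 6*x^3 dx = 384;  ∫_0^4 -11*x^2 dx = -704/3;
    ∫_0^4 -4*x dx = -32;  ∫_0^4 4 dx = 16.
  Sum: 9216/5 + 384 − 704/3 − 32 + 16 = 29648/15.
  ∫_0^4 u'(x)^2 dx = ∫_0^4 (36*x^2 + 12*x + 1) dx. Term by term:
    ∫_0^4 36*x^2 dx = 768;  ∫_0^4 12*x dx = 96;  ∫_0^4 1 dx = 4.
  Sum: 768 + 96 + 4 = 868.
Adding: ||u||_{H^1}^2 = 29648/15 + 868 = 42668/15.


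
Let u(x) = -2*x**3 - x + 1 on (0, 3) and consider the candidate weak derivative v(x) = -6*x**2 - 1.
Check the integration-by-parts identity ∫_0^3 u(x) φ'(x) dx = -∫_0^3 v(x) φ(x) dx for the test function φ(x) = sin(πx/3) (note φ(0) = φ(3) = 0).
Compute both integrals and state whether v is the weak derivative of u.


LHS = -648/π^3 + 168/π, RHS = -648/π^3 + 168/π. Yes, v = u' weakly.

u(x) = -2*x**3 - x + 1, classical derivative u'(x) = -6*x**2 - 1.
φ(x) = sin(πx/3), so φ'(x) = π*cos(π*x/3)/3.
Note φ(0) = φ(3) = 0, so the boundary term u·φ vanishes.
LHS = ∫_0^3 u(x) φ'(x) dx = ∫_0^3 (-2*π*x^3*cos(π*x/3)/3 - π*x*cos(π*x/3)/3 + π*cos(π*x/3)/3) dx. Term by term:
  ∫_0^3 π*cos(π*x/3)/3 dx = 0;  ∫_0^3 -2*π*x^3*cos(π*x/3)/3 dx = -648/π^3 + 162/π;  ∫_0^3 -π*x*cos(π*x/3)/3 dx = 6/π.
Sum: 0 + -648/π^3 + 162/π + 6/π = -648/π^3 + 168/π.
So LHS = -648/π^3 + 168/π.
∫_0^3 v(x) φ(x) dx = ∫_0^3 (-6*x^2*sin(π*x/3) - sin(π*x/3)) dx. Term by term:
  ∫_0^3 -sin(π*x/3) dx = -6/π;  ∫_0^3 -6*x^2*sin(π*x/3) dx = -162/π + 648/π^3.
Sum: -6/π + -162/π + 648/π^3 = -168/π + 648/π^3.
So RHS = -∫_0^3 v(x) φ(x) dx = -648/π^3 + 168/π.
LHS = RHS, so the identity holds for this test φ.
Moreover u is smooth here and v(x) = u'(x) = -6*x**2 - 1 pointwise, so the identity holds for every test function. Hence v is the weak derivative of u.


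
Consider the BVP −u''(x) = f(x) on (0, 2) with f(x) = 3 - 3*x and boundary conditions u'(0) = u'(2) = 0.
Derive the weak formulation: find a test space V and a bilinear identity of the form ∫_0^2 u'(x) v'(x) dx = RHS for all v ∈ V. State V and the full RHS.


V = H^1(0, 2) (no boundary constraint on v; u is determined up to an additive constant); weak form: ∫_0^2 u'v' dx = ∫_0^2 (3 - 3*x) v dx for all v ∈ V.

Multiply both sides by a test function v and integrate from 0 to 2:
  ∫_0^2 −u''(x) v(x) dx = ∫_0^2 f(x) v(x) dx.
Integrate the LHS by parts once:
  ∫_0^2 −u'' v dx = −[u'(x) v(x)]_0^2 + ∫_0^2 u'(x) v'(x) dx.
Thus ∫_0^2 u'(x) v'(x) dx = ∫_0^2 f(x) v(x) dx + [u'(x) v(x)]_0^2.
Choose V so that boundary terms are either known or forced to vanish.
u has homogeneous Neumann: u'(0) = u'(2) = 0. So [u' v]_0^2 = 0·v(2) − 0·v(0) = 0 for any v; take V = H^1(0, 2).
Weak formulation: find u (satisfying any essential BC) such that ∫_0^2 u'(x) v'(x) dx = ∫_0^2 f v dx for all v ∈ V (homogeneous Neumann, so boundary terms vanish).
Substituting f(x) = 3 - 3*x, the right-hand side is ∫_0^2 (3 - 3*x) v dx.
Compatibility check (pure Neumann): taking v ≡ 1 ∈ V gives 0 = ∫_0^2 f dx + (0) − (0), i.e. ∫_0^2 f dx must equal u'(0) − u'(2) = 0. Indeed ∫_0^2 (3 - 3*x) dx = 0, so the data are compatible. The solution is then unique only up to an additive constant (fix it e.g. by requiring ∫_0^2 u dx = 0).


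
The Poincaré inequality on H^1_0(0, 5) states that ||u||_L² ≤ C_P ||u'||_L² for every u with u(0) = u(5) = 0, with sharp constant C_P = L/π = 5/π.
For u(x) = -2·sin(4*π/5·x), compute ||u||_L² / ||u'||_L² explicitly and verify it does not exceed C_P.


||u||_L² / ||u'||_L² = 5/(4*π) < C_P = 5/π.

u(x) = -2·sin(4*π/5·x), so u'(x) = -8*π*cos(4*π*x/5)/5.
Writing u(x) = A·sin(kπx/L) with A = -2 and k = 4, use ∫_0^L sin²(kπx/L) dx = L/2 and ∫_0^L cos²(kπx/L) dx = L/2.
u² = 4·sin²(4*π/5·x) and (u')² = 64*π^2/25·cos²(4*π/5·x), and each of sin², cos² integrates to L/2 = 5/2 over (0, 5).
∫_0^5 u² dx = 10, so ||u||_L² = sqrt(10).
∫_0^5 (u')² dx = 32*π^2/5, so ||u'||_L² = 4*sqrt(10)*π/5.
Ratio ||u||_L² / ||u'||_L² = 5/(4*π).
Sharp Poincaré constant on H^1_0(0, 5) is C_P = L/π = 5/π, achieved by sin(π/5·x).
This is the k = 4 harmonic; the ratio L/(kπ) is strictly less than C_P = L/π, consistent with the sharp inequality ||u||_L² ≤ C_P ||u'||_L².


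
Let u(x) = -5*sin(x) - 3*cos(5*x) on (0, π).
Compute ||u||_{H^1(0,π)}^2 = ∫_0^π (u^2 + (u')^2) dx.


||u||_{H^1(0,π)}^2 = 142*π

u'(x) = 15*sin(5*x) - 5*cos(x).
Expand u² and (u')² and integrate term by term on (0, π), using: for integers n ≥ 1, ∫_0^π sin²(nx) dx = ∫_0^π cos²(nx) dx = π/2; for n ≠ n', ∫_0^π sin(nx)sin(n'x) dx = ∫_0^π cos(nx)cos(n'x) dx = 0; and by product-to-sum, ∫_0^π sin(nx)cos(n'x) dx = ½∫_0^π [sin((n+n')x) + sin((n−n')x)] dx, which is 0 when n+n' is even and 2n/(n²−n'²) when n+n' is odd (it need not vanish on (0, π)).
  u² squared terms: (-5)²·∫sin(x)² dx = 25·π/2 = 25*π/2;  (-3)²·∫cos(5x)² dx = 9·π/2 = 9*π/2.
  u² cross terms: 2·(-5)·(-3)·∫sin(x)·cos(5x) dx = 30·(0) = 0.
  So ∫_0^π u² dx = 25*π/2 + 9*π/2 + 0 = 17*π.
  (u')² squared terms: (-5)²·∫cos(x)² dx = 25·π/2 = 25*π/2;  (15)²·∫sin(5x)² dx = 225·π/2 = 225*π/2.
  (u')² cross terms: 2·(-5)·(15)·∫cos(x)·sin(5x) dx = -150·(0) = 0.
  So ∫_0^π (u')² dx = 25*π/2 + 225*π/2 + 0 = 125*π.
||u||_{H^1}^2 = (17*π) + (125*π) = 142*π.


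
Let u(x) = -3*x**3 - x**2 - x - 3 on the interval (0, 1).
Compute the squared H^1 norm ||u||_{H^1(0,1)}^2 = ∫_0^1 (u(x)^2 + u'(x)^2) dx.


||u||_{H^1}^2 = 6148/105

The H^1 norm (squared) on an interval (0, L) is
  ||u||_{H^1}^2 = ∫_0^L u(x)^2 dx + ∫_0^L u'(x)^2 dx.
Compute u'(x) = -9*x**2 - 2*x - 1.
Then u(x)^2 = 9*x**6 + 6*x**5 + 7*x**4 + 20*x**3 + 7*x**2 + 6*x + 9 and u'(x)^2 = 81*x**4 + 36*x**3 + 22*x**2 + 4*x + 1.
Integrate each monomial from 0 to 1 using ∫_0^1 c·x^n dx = c·1^(n+1)/(n+1):
  ∫_0^1 u(x)^2 dx = ∫_0^1 (9*x^6 + 6*x^5 + 7*x^4 + 20*x^3 + 7*x^2 + 6*x + 9) dx. Term by term:
    ∫_0^1 9*x^6 dx = 9/7;  ∫_0^1 6*x^5 dx = 1;  ∫_0^1 7*x^4 dx = 7/5;
    ∫_0^1 20*x^3 dx = 5;  ∫_0^1 7*x^2 dx = 7/3;  ∫_0^1 6*x dx = 3;
    ∫_0^1 9 dx = 9.
  Sum: 9/7 + 1 + 7/5 + 5 + 7/3 + 3 + 9 = 2417/105.
  ∫_0^1 u'(x)^2 dx = ∫_0^1 (81*x^4 + 36*x^3 + 22*x^2 + 4*x + 1) dx. Term by term:
    ∫_0^1 81*x^4 dx = 81/5;  ∫_0^1 36*x^3 dx = 9;  ∫_0^1 22*x^2 dx = 22/3;
    ∫_0^1 4*x dx = 2;  ∫_0^1 1 dx = 1.
  Sum: 81/5 + 9 + 22/3 + 2 + 1 = 533/15.
Adding: ||u||_{H^1}^2 = 2417/105 + 533/15 = 6148/105.


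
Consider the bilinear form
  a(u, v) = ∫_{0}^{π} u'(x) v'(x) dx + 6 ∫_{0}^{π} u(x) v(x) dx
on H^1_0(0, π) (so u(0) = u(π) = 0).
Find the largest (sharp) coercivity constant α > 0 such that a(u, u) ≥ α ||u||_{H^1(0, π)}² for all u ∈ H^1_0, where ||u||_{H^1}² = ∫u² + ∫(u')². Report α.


α = 1

Coercivity of a(·,·) on H^1_0(0, π) means a(u, u) ≥ α ||u||_{H^1}² for every u ∈ H^1_0.
The interval has length L = π, and Poincaré/coercivity depend only on L. Here a(u, u) = ∫(u')² + (6)·∫u².
Here c = 6 ≥ 1, so a(u,u) = ∫(u')² + c∫u² ≥ ∫(u')² + ∫u² = ||u||_{H^1}², i.e. α = 1 works. No larger α is possible: a(u,u) ≥ α||u||_{H^1}² means (1−α)∫(u')² ≥ (α−c)∫u², and for the modes u_n = sin(nπ(x−x₀)/L) (x₀ the left endpoint) one has ∫u_n²/∫(u_n')² = (L/(nπ))² → 0, so a(u_n,u_n)/||u_n||_{H^1}² → 1. Hence the optimal constant is α = 1.
Therefore α = 1.


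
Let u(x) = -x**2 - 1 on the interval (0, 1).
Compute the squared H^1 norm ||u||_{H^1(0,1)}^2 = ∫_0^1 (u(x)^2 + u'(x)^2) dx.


||u||_{H^1}^2 = 16/5

The H^1 norm (squared) on an interval (0, L) is
  ||u||_{H^1}^2 = ∫_0^L u(x)^2 dx + ∫_0^L u'(x)^2 dx.
Compute u'(x) = -2*x.
Then u(x)^2 = x**4 + 2*x**2 + 1 and u'(x)^2 = 4*x**2.
Integrate each monomial from 0 to 1 using ∫_0^1 c·x^n dx = c·1^(n+1)/(n+1):
  ∫_0^1 u(x)^2 dx = ∫_0^1 (x^4 + 2*x^2 + 1) dx. Term by term:
    ∫_0^1 x^4 dx = 1/5;  ∫_0^1 2*x^2 dx = 2/3;  ∫_0^1 1 dx = 1.
  Sum: 1/5 + 2/3 + 1 = 28/15.
  ∫_0^1 u'(x)^2 dx = ∫_0^1 (4*x^2) dx. Term by term:
    ∫_0^1 4*x^2 dx = 4/3.
Adding: ||u||_{H^1}^2 = 28/15 + 4/3 = 16/5.


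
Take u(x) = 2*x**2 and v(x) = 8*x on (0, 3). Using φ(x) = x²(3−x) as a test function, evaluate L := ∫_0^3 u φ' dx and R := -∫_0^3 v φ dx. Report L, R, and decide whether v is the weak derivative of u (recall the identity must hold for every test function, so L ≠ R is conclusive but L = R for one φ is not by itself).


LHS = -243/5, RHS = -486/5. No, v is not the weak derivative of u.

u(x) = 2*x**2, classical derivative u'(x) = 4*x.
φ(x) = x²(3−x), so φ'(x) = 3*x*(2 - x).
Note φ(0) = φ(3) = 0, so the boundary term u·φ vanishes.
LHS = ∫_0^3 u(x) φ'(x) dx = ∫_0^3 (-6*x^4 + 12*x^3) dx. Term by term:
  ∫_0^3 -6*x^4 dx = -1458/5;  ∫_0^3 12*x^3 dx = 243.
Sum: -1458/5 + 243 = -243/5.
So LHS = -243/5.
∫_0^3 v(x) φ(x) dx = ∫_0^3 (-8*x^4 + 24*x^3) dx. Term by term:
  ∫_0^3 -8*x^4 dx = -1944/5;  ∫_0^3 24*x^3 dx = 486.
Sum: -1944/5 + 486 = 486/5.
So RHS = -∫_0^3 v(x) φ(x) dx = -486/5.
LHS − RHS = 243/5 ≠ 0, so the identity fails.
(For a valid weak derivative the identity must hold for EVERY test function, in particular this one. The failure shows v is NOT the weak derivative of u.)
Correct weak derivative would be u'(x) = 4*x.


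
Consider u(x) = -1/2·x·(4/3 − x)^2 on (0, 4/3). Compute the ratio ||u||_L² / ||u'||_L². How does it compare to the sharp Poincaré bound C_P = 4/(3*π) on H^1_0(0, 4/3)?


||u||_L² / ||u'||_L² = 2*sqrt(14)/21 < C_P = 4/(3*π).

u(x) = -1/2·x·(4/3 − x)^2, so u'(x) = (4 - 9*x)*(3*x - 4)/18.
u(x) = -1/2·x·(4/3 − x)^2 vanishes at x = 0 and x = 4/3, so u ∈ H^1_0(0, 4/3). Differentiate via the product rule and integrate the resulting polynomials term by term.
  ∫_0^4/3 u² dx = ∫_0^4/3 (x^6/4 - 4*x^5/3 + 8*x^4/3 - 64*x^3/27 + 64*x^2/81) dx. Term by term:
    ∫_0^4/3 x^6/4 dx = 4096/15309;  ∫_0^4/3 -4*x^5/3 dx = -8192/6561;  ∫_0^4/3 8*x^4/3 dx = 8192/3645;
    ∫_0^4/3 -64*x^3/27 dx = -4096/2187;  ∫_0^4/3 64*x^2/81 dx = 4096/6561.
  Sum: 4096/15309 − 8192/6561 + 8192/3645 − 4096/2187 + 4096/6561 = 4096/229635.
  ∫_0^4/3 (u')² dx = ∫_0^4/3 (9*x^4/4 - 8*x^3 + 88*x^2/9 - 128*x/27 + 64/81) dx. Term by term:
    ∫_0^4/3 9*x^4/4 dx = 256/135;  ∫_0^4/3 -8*x^3 dx = -512/81;  ∫_0^4/3 88*x^2/9 dx = 5632/729;
    ∫_0^4/3 -128*x/27 dx = -1024/243;  ∫_0^4/3 64/81 dx = 256/243.
  Sum: 256/135 − 512/81 + 5632/729 − 1024/243 + 256/243 = 512/3645.
∫_0^4/3 u² dx = 4096/229635, so ||u||_L² = 64*sqrt(35)/2835.
∫_0^4/3 (u')² dx = 512/3645, so ||u'||_L² = 16*sqrt(10)/135.
Ratio ||u||_L² / ||u'||_L² = 2*sqrt(14)/21.
Sharp Poincaré constant on H^1_0(0, 4/3) is C_P = L/π = 4/(3*π), achieved by sin(3*π/4·x).
A polynomial bump cannot attain the sharp Poincaré constant (only the first sine eigenfunction does), so the ratio is strictly less than C_P, consistent with ||u||_L² ≤ C_P ||u'||_L².


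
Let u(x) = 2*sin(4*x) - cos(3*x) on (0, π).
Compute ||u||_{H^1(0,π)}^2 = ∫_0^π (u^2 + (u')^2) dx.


||u||_{H^1(0,π)}^2 = -320/7 + 39*π

u'(x) = 3*sin(3*x) + 8*cos(4*x).
Expand u² and (u')² and integrate term by term on (0, π), using: for integers n ≥ 1, ∫_0^π sin²(nx) dx = ∫_0^π cos²(nx) dx = π/2; for n ≠ n', ∫_0^π sin(nx)sin(n'x) dx = ∫_0^π cos(nx)cos(n'x) dx = 0; and by product-to-sum, ∫_0^π sin(nx)cos(n'x) dx = ½∫_0^π [sin((n+n')x) + sin((n−n')x)] dx, which is 0 when n+n' is even and 2n/(n²−n'²) when n+n' is odd (it need not vanish on (0, π)).
  u² squared terms: (-1)²·∫cos(3x)² dx = 1·π/2 = π/2;  (2)²·∫sin(4x)² dx = 4·π/2 = 2*π.
  u² cross terms: 2·(-1)·(2)·∫cos(3x)·sin(4x) dx = -4·(8/7) = -32/7.
  So ∫_0^π u² dx = π/2 + 2*π − 32/7 = -32/7 + 5*π/2.
  (u')² squared terms: (3)²·∫sin(3x)² dx = 9·π/2 = 9*π/2;  (8)²·∫cos(4x)² dx = 64·π/2 = 32*π.
  (u')² cross terms: 2·(3)·(8)·∫sin(3x)·cos(4x) dx = 48·(-6/7) = -288/7.
  So ∫_0^π (u')² dx = 9*π/2 + 32*π − 288/7 = -288/7 + 73*π/2.
||u||_{H^1}^2 = (-32/7 + 5*π/2) + (-288/7 + 73*π/2) = -320/7 + 39*π.


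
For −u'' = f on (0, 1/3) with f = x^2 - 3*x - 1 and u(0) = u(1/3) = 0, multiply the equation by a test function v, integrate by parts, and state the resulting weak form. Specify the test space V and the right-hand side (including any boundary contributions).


V = H^1_0(0, 1/3) (so v(0) = v(1/3) = 0); weak form: ∫_0^1/3 u'v' dx = ∫_0^1/3 (x^2 - 3*x - 1) v dx for all v ∈ V.

Multiply both sides by a test function v and integrate from 0 to 1/3:
  ∫_0^1/3 −u''(x) v(x) dx = ∫_0^1/3 f(x) v(x) dx.
Integrate the LHS by parts once:
  ∫_0^1/3 −u'' v dx = −[u'(x) v(x)]_0^1/3 + ∫_0^1/3 u'(x) v'(x) dx.
Thus ∫_0^1/3 u'(x) v'(x) dx = ∫_0^1/3 f(x) v(x) dx + [u'(x) v(x)]_0^1/3.
Choose V so that boundary terms are either known or forced to vanish.
u is Dirichlet: u(0) = u(1/3) = 0. Let V = H^1_0(0, 1/3); then v(0) = v(1/3) = 0, and [u' v]_0^1/3 = 0.
Weak formulation: find u (satisfying any essential BC) such that ∫_0^1/3 u'(x) v'(x) dx = ∫_0^1/3 f v dx for all v ∈ V.
Substituting f(x) = x^2 - 3*x - 1, the right-hand side is ∫_0^1/3 (x^2 - 3*x - 1) v dx.


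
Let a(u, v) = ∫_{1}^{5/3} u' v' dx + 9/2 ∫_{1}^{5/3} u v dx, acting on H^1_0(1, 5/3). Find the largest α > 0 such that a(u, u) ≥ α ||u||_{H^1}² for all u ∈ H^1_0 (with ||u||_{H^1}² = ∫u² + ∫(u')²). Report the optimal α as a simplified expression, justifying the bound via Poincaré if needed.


α = 1

Coercivity of a(·,·) on H^1_0(1, 5/3) means a(u, u) ≥ α ||u||_{H^1}² for every u ∈ H^1_0.
The interval has length L = 2/3, and Poincaré/coercivity depend only on L. Here a(u, u) = ∫(u')² + (9/2)·∫u².
Here c = 9/2 ≥ 1, so a(u,u) = ∫(u')² + c∫u² ≥ ∫(u')² + ∫u² = ||u||_{H^1}², i.e. α = 1 works. No larger α is possible: a(u,u) ≥ α||u||_{H^1}² means (1−α)∫(u')² ≥ (α−c)∫u², and for the modes u_n = sin(nπ(x−x₀)/L) (x₀ the left endpoint) one has ∫u_n²/∫(u_n')² = (L/(nπ))² → 0, so a(u_n,u_n)/||u_n||_{H^1}² → 1. Hence the optimal constant is α = 1.
Therefore α = 1.


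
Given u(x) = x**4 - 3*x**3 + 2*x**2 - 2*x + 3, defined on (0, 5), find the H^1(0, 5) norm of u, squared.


||u||_{H^1}^2 = 22087805/252

The H^1 norm (squared) on an interval (0, L) is
  ||u||_{H^1}^2 = ∫_0^L u(x)^2 dx + ∫_0^L u'(x)^2 dx.
Compute u'(x) = 4*x**3 - 9*x**2 + 4*x - 2.
Then u(x)^2 = x**8 - 6*x**7 + 13*x**6 - 16*x**5 + 22*x**4 - 26*x**3 + 16*x**2 - 12*x + 9 and u'(x)^2 = 16*x**6 - 72*x**5 + 113*x**4 - 88*x**3 + 52*x**2 - 16*x + 4.
Integrate each monomial from 0 to 5 using ∫_0^5 c·x^n dx = c·5^(n+1)/(n+1):
  ∫_0^5 u(x)^2 dx = ∫_0^5 (x^8 - 6*x^7 + 13*x^6 - 16*x^5 + 22*x^4 - 26*x^3 + 16*x^2 - 12*x + 9) dx. Term by term:
    ∫_0^5 x^8 dx = 1953125/9;  ∫_0^5 -6*x^7 dx = -1171875/4;  ∫_0^5 13*x^6 dx = 1015625/7;
    ∫_0^5 -16*x^5 dx = -125000/3;  ∫_0^5 22*x^4 dx = 13750;  ∫_0^5 -26*x^3 dx = -8125/2;
    ∫_0^5 16*x^2 dx = 2000/3;  ∫_0^5 -12*x dx = -150;  ∫_0^5 9 dx = 45.
  Sum: 1953125/9 − 1171875/4 + 1015625/7 − 125000/3 + 13750 − 8125/2 + 2000/3 − 150 + 45 = 9504665/252.
  ∫_0^5 u'(x)^2 dx = ∫_0^5 (16*x^6 - 72*x^5 + 113*x^4 - 88*x^3 + 52*x^2 - 16*x + 4) dx. Term by term:
    ∫_0^5 16*x^6 dx = 1250000/7;  ∫_0^5 -72*x^5 dx = -187500;  ∫_0^5 113*x^4 dx = 70625;
    ∫_0^5 -88*x^3 dx = -13750;  ∫_0^5 52*x^2 dx = 6500/3;  ∫_0^5 -16*x dx = -200;
    ∫_0^5 4 dx = 20.
  Sum: 1250000/7 − 187500 + 70625 − 13750 + 6500/3 − 200 + 20 = 1048595/21.
Adding: ||u||_{H^1}^2 = 9504665/252 + 1048595/21 = 22087805/252.


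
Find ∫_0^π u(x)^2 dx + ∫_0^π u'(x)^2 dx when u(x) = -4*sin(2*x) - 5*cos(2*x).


||u||_{H^1(0,π)}^2 = 205*π/2

u'(x) = 10*sin(2*x) - 8*cos(2*x).
Expand u² and (u')² and integrate term by term on (0, π), using: for integers n ≥ 1, ∫_0^π sin²(nx) dx = ∫_0^π cos²(nx) dx = π/2; for n ≠ n', ∫_0^π sin(nx)sin(n'x) dx = ∫_0^π cos(nx)cos(n'x) dx = 0; and by product-to-sum, ∫_0^π sin(nx)cos(n'x) dx = ½∫_0^π [sin((n+n')x) + sin((n−n')x)] dx, which is 0 when n+n' is even and 2n/(n²−n'²) when n+n' is odd (it need not vanish on (0, π)).
  u² squared terms: (-5)²·∫cos(2x)² dx = 25·π/2 = 25*π/2;  (-4)²·∫sin(2x)² dx = 16·π/2 = 8*π.
  u² cross terms: 2·(-5)·(-4)·∫cos(2x)·sin(2x) dx = 40·(0) = 0.
  So ∫_0^π u² dx = 25*π/2 + 8*π + 0 = 41*π/2.
  (u')² squared terms: (-8)²·∫cos(2x)² dx = 64·π/2 = 32*π;  (10)²·∫sin(2x)² dx = 100·π/2 = 50*π.
  (u')² cross terms: 2·(-8)·(10)·∫cos(2x)·sin(2x) dx = -160·(0) = 0.
  So ∫_0^π (u')² dx = 32*π + 50*π + 0 = 82*π.
||u||_{H^1}^2 = (41*π/2) + (82*π) = 205*π/2.
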